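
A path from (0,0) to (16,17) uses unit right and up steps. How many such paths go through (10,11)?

Paths (0,0)->(10,11): C(21,11) = 352716.
Paths (10,11)->(16,17): C(12,6) = 924.
By multiplication principle: 352716 x 924.

Final answer: 325909584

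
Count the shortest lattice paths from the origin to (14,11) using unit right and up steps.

Each path has 14 right steps and 11 up steps in some order (25 steps total).
Choose which 11 of the 25 steps are up: C(25,11).

Final answer: C(25,11) = 4457400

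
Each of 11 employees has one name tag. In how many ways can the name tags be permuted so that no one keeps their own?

Derangements satisfy D(n) = (n-1)(D(n-1) + D(n-2)), starting from D(0)=1, D(1)=0.
D(2) = 1 x (0 + 1) = 1
D(3) = 2 x (1 + 0) = 2
D(4) = 3 x (2 + 1) = 9
D(5) = 4 x (9 + 2) = 44
D(6) = 5 x (44 + 9) = 265
D(7) = 6 x (265 + 44) = 1854
D(8) = 7 x (1854 + 265) = 14833
D(9) = 8 x (14833 + 1854) = 133496
D(10) = 9 x (133496 + 14833) = 1334961
D(11) = 10 x (D(10) + D(9)) = 10 x (1334961 + 133496)

Final answer: D(11) = 14684570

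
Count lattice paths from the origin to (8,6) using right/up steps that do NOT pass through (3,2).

Total paths to (8,6): C(14,6) = 3003.
Paths through (3,2): C(5,2) x C(9,4) = 1260.
Avoiding (3,2): 3003 - 1260.

Final answer: 1743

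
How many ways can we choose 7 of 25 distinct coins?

C(25,7) = 25!/(7! x 18!).

Final answer: \binom{25}{7} = 480700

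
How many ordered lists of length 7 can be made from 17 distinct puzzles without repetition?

P(17,7) = 17!/(17-7)! = 17!/10!.

Final answer: P(17,7) = 98017920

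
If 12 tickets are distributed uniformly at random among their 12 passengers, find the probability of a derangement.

D(n) = (n-1)(D(n-1) + D(n-2)), D(0)=1, D(1)=0.
Building up: D(2)=1, D(3)=2, D(4)=9, D(5)=44, D(6)=265, D(7)=1854, D(8)=14833, D(9)=133496, D(10)=1334961, D(11)=14684570, D(12)=176214841.
Total arrangements: 12! = 479001600.
Probability = D(12)/12! = 16019531/43545600.

Final answer: D(12)/12! = 176214841/479001600 = 0.367879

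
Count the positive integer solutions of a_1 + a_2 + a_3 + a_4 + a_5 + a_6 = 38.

Substitute a'_i = a_i - 1 (so a'_i >= 0). Then sum a'_i = 38 - 6 = 32.
Stars and bars: C(32+6-1, 6-1) = C(37,5).

Final answer: C(37,5) = 435897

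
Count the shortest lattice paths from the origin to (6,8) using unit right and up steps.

Each path has 6 right steps and 8 up steps in some order (14 steps total).
Choose which 8 of the 14 steps are up: C(14,8).

Final answer: C(14,8) = 3003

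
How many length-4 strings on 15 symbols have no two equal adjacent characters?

Let g(n) count such strings. g(1) = 15, and each valid string of length n-1 extends in 14 ways (any symbol but the last), so g(n) = 14 g(n-1).
Total: g(4) = 15 x 14^3.

Final answer: 15 x 14^{3} = 41160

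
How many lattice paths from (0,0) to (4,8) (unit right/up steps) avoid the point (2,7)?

Total paths to (4,8): C(12,8) = 495.
Paths through (2,7): C(9,7) x C(3,1) = 108.
Avoiding (2,7): 495 - 108.

Final answer: 387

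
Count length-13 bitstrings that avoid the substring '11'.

A valid string ends in 0 (append to any length-(n-1) valid string) or in 01 (append to any length-(n-2) valid string), so a(n) = a(n-1) + a(n-2) with a(1)=2, a(2)=3.
Computing successive values: a(1)=2, a(2)=3, a(3)=5, a(4)=8, a(5)=13, a(6)=21, a(7)=34, a(8)=55, a(9)=89, a(10)=144, a(11)=233, a(12)=377, a(13)=610.

Final answer: 610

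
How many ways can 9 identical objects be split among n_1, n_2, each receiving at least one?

Substitute n'_i = n_i - 1 (so n'_i >= 0). Then sum n'_i = 9 - 2 = 7.
Stars and bars: C(7+2-1, 2-1) = C(8,1).

Final answer: C(8,1) = 8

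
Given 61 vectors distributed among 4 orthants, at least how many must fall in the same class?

By pigeonhole with 61 objects and 4 categories: ceiling(61/4).

Final answer: 16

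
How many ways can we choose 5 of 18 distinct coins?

C(18,5) = 18!/(5! x (18-5)!).

Final answer: C(18,5) = 8568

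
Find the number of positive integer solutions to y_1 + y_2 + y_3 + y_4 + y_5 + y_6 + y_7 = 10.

Substitute y'_i = y_i - 1 (so y'_i >= 0). Then sum y'_i = 10 - 7 = 3.
Stars and bars: C(3+7-1, 7-1) = C(9,6).

Final answer: C(9,6) = 84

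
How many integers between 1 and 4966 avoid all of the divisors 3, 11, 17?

|div by 3|=1655, |div by 11|=451, |div by 17|=292.
|div by 3&11|=150, |div by 3&17|=97, |div by 11&17|=26, |div by all|=8.
By inclusion-exclusion, divisible by at least one: 1655+451+292-150-97-26+8 = 2133.
Not divisible by any: 4966 - 2133.

Final answer: 2833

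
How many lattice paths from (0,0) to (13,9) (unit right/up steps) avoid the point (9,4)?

Total paths to (13,9): C(22,9) = 497420.
Paths through (9,4): C(13,4) x C(9,5) = 90090.
Avoiding (9,4): 497420 - 90090.

Final answer: 407330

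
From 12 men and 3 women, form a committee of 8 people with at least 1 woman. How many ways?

Sum over valid woman counts:
C(3,1)C(12,7) = 2376
C(3,2)C(12,6) = 2772
C(3,3)C(12,5) = 792
Total: 2376 + 2772 + 792.

Final answer: 5940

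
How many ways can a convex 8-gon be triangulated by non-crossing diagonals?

The structures are counted by the Catalan number C_n. Here n = 8 - 2 = 6.
C_n = (2n)!/(n!(n+1)!), so C_{6} = 12!/(6! x 7!) = C(12,6)/7 = 924/7.

Final answer: C_{6} = 132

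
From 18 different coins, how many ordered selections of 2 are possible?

P(18,2) = 18!/(18-2)! = 18!/16!.

Final answer: P(18,2) = 306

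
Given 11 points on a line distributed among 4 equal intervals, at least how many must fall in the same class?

By pigeonhole with 11 objects and 4 categories: ceiling(11/4).

Final answer: 3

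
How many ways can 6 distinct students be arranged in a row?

The number of ways to arrange 6 distinct objects is 6!.

Final answer: 6! = 720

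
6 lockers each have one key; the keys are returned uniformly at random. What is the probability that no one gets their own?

D(n) = (n-1)(D(n-1) + D(n-2)), D(0)=1, D(1)=0.
Building up: D(2)=1, D(3)=2, D(4)=9, D(5)=44, D(6)=265.
Total arrangements: 6! = 720.
Probability = D(6)/6! = 53/144.

Final answer: D(6)/6! = 265/720 = 0.368056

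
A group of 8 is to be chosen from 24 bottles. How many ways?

C(24,8) = 24!/(8! x (24-8)!).

Final answer: C(24,8) = 735471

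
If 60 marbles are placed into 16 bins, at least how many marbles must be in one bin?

By the pigeonhole principle: ceiling(60/16).

Final answer: 4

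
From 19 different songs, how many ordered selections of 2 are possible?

P(19,2) = 19!/(19-2)! = 19!/17!.

Final answer: P(19,2) = 342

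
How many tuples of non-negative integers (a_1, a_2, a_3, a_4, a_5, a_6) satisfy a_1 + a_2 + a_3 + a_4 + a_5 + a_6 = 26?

Stars and bars with 26 stars and 5 bars:
C(26+6-1, 6-1) = C(31,5).

Final answer: C(31,5) = 169911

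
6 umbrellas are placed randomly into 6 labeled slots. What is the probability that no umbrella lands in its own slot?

Derangements satisfy D(n) = (n-1)(D(n-1) + D(n-2)), starting from D(0)=1, D(1)=0.
Building up: D(2)=1, D(3)=2, D(4)=9, D(5)=44, D(6)=265.
Total arrangements: 6! = 720.
Probability = D(6)/6! = 53/144.

Final answer: D(6)/6! = 265/720 = 0.368056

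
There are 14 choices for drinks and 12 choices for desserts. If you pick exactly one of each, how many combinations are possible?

By the multiplication principle: 14 x 12.

Final answer: 168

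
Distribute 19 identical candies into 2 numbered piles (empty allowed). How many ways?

Stars and bars: C(n+k-1, k-1) = C(20,1).

Final answer: C(20,1) = 20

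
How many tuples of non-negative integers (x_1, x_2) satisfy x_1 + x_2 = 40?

Stars and bars with 40 stars and 1 bars:
C(40+2-1, 2-1) = C(41,1).

Final answer: C(41,1) = 41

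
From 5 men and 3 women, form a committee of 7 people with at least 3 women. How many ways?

Sum over valid woman counts:
C(3,3)C(5,4).

Final answer: 5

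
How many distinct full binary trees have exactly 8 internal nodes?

The structures are counted by the Catalan number C_n. Here n = 8.
C_n = C(2n,n) - C(2n,n+1), so C_{8} = C(16,8) - C(16,9) = 12870 - 11440.

Final answer: C_{8} = 1430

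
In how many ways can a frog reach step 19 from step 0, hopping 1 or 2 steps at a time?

Condition on the final move: it is a 1-step (f(n-1) ways to get there) or a 2-step (f(n-2) ways), so f(n) = f(n-1) + f(n-2), with f(1)=1, f(2)=2.
Iterating the recurrence: f(1)=1, f(2)=2, f(3)=3, f(4)=5, f(5)=8, f(6)=13, f(7)=21, f(8)=34, f(9)=55, f(10)=89, f(11)=144, f(12)=233, f(13)=377, f(14)=610, f(15)=987, f(16)=1597, f(17)=2584, f(18)=4181, f(19)=6765.

Final answer: 6765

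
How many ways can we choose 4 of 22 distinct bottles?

C(22,4) = 22!/(4! x (22-4)!).

Final answer: C(22,4) = 7315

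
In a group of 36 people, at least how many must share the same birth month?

There are 12 possible values for birth month. With 36 people and 12 categories, by pigeonhole: ceiling(36/12).

Final answer: 3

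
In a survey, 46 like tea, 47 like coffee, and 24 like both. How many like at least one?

|A union B| = |A| + |B| - |A intersect B| = 46 + 47 - 24.

Final answer: 69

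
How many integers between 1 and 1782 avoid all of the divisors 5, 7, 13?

|div by 5|=356, |div by 7|=254, |div by 13|=137.
|div by 5&7|=50, |div by 5&13|=27, |div by 7&13|=19, |div by all|=3.
By inclusion-exclusion, divisible by at least one: 356+254+137-50-27-19+3 = 654.
Not divisible by any: 1782 - 654.

Final answer: 1128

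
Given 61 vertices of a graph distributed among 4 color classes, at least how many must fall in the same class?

By pigeonhole with 61 objects and 4 categories: ceiling(61/4).

Final answer: 16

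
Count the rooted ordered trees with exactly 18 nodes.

This is a standard Catalan-number count: the answer is C_n. Here n = 18 - 1 = 17.
C_n = C(2n,n) - C(2n,n+1), so C_{17} = C(34,17) - C(34,18) = 2333606220 - 2203961430.

Final answer: C_{17} = 129644790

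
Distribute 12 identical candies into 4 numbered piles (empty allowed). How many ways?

Stars and bars: C(n+k-1, k-1) = C(15,3).

Final answer: C(15,3) = 455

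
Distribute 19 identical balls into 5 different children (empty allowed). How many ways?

Stars and bars: C(n+k-1, k-1) = C(23,4).

Final answer: C(23,4) = 8855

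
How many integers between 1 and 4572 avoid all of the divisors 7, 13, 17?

|div by 7|=653, |div by 13|=351, |div by 17|=268.
|div by 7&13|=50, |div by 7&17|=38, |div by 13&17|=20, |div by all|=2.
By inclusion-exclusion, divisible by at least one: 653+351+268-50-38-20+2 = 1166.
Not divisible by any: 4572 - 1166.

Final answer: 3406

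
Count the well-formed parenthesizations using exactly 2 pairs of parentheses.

This is a standard Catalan-number count: the answer is C_n. Here n = 2 (pairs).
C_n = (2n)!/(n!(n+1)!), so C_{2} = 4!/(2! x 3!) = C(4,2)/3 = 6/3.

Final answer: C_{2} = 2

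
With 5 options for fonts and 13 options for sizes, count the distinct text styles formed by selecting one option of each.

By the multiplication principle: 5 x 13.

Final answer: 65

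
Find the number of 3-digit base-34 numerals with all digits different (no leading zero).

The leading digit has 33 choices (anything but zero); the next has 33 (anything but the first), then 32, and so on, one fewer each time.
Total: 33 x 33 x 32.

Final answer: 34848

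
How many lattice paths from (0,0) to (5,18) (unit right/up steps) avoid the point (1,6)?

Total paths to (5,18): C(23,18) = 33649.
Paths through (1,6): C(7,6) x C(16,12) = 12740.
Avoiding (1,6): 33649 - 12740.

Final answer: 20909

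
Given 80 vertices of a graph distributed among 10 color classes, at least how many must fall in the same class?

By pigeonhole with 80 objects and 10 categories: ceiling(80/10).

Final answer: 8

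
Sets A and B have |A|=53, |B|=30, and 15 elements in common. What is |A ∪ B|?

|A union B| = |A| + |B| - |A intersect B| = 53 + 30 - 15.

Final answer: 68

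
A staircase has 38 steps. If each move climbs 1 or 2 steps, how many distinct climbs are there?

Condition on the final move: it is a 1-step (f(n-1) ways to get there) or a 2-step (f(n-2) ways), so f(n) = f(n-1) + f(n-2), with f(1)=1, f(2)=2.
Building up term by term: f(1)=1, f(2)=2, f(3)=3, f(4)=5, f(5)=8, f(6)=13, f(7)=21, f(8)=34, f(9)=55, f(10)=89, f(11)=144, f(12)=233, f(13)=377, f(14)=610, f(15)=987, f(16)=1597, f(17)=2584, f(18)=4181, f(19)=6765, f(20)=10946, f(21)=17711, f(22)=28657, f(23)=46368, f(24)=75025, f(25)=121393, f(26)=196418, f(27)=317811, f(28)=514229, f(29)=832040, f(30)=1346269, f(31)=2178309, f(32)=3524578, f(33)=5702887, f(34)=9227465, f(35)=14930352, f(36)=24157817, f(37)=39088169, f(38)=63245986.

Final answer: 63245986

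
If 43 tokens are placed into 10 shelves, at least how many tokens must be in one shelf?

By the pigeonhole principle: ceiling(43/10).

Final answer: 5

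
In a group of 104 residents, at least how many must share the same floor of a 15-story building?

There are 15 possible values for floor of a 15-story building. With 104 residents and 15 categories, by pigeonhole: ceiling(104/15).

Final answer: 7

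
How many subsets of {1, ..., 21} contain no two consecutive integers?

Condition on whether n belongs to the subset: if not, any valid subset of {1, ..., n-1} works (a(n-1)); if so, n-1 is excluded and the rest is a valid subset of {1, ..., n-2} (a(n-2)). Hence a(n) = a(n-1) + a(n-2), a(1)=2, a(2)=3.
Iterating the recurrence: a(1)=2, a(2)=3, a(3)=5, a(4)=8, a(5)=13, a(6)=21, a(7)=34, a(8)=55, a(9)=89, a(10)=144, a(11)=233, a(12)=377, a(13)=610, a(14)=987, a(15)=1597, a(16)=2584, a(17)=4181, a(18)=6765, a(19)=10946, a(20)=17711, a(21)=28657.

Final answer: 28657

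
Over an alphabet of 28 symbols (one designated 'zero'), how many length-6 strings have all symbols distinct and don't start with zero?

First digit: 27 (nonzero). Second: 27 (not first). Third: 26, etc.
Total: 27 x 27 x 26 x 25 x 24 x 23.

Final answer: 261565200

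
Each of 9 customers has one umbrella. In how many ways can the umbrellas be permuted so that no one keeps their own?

Derangements satisfy D(n) = (n-1)(D(n-1) + D(n-2)), starting from D(0)=1, D(1)=0.
D(2) = 1 x (0 + 1) = 1
D(3) = 2 x (1 + 0) = 2
D(4) = 3 x (2 + 1) = 9
D(5) = 4 x (9 + 2) = 44
D(6) = 5 x (44 + 9) = 265
D(7) = 6 x (265 + 44) = 1854
D(8) = 7 x (1854 + 265) = 14833
D(9) = 8 x (D(8) + D(7)) = 8 x (14833 + 1854)

Final answer: D(9) = 133496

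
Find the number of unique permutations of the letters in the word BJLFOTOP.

Letters (B:1, F:1, J:1, L:1, O:2, P:1, T:1). Total letters: 8.
Permutations = 8!/(2!).

Final answer: 20160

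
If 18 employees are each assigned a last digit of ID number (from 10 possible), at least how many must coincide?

There are 10 possible values for last digit of ID number. With 18 employees and 10 categories, by pigeonhole: ceiling(18/10).

Final answer: 2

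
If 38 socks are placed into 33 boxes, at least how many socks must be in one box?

By the pigeonhole principle: ceiling(38/33).

Final answer: 2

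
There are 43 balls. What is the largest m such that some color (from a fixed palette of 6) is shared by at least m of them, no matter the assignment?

There are 6 possible values for color (from a fixed palette of 6). With 43 balls and 6 categories, by pigeonhole: ceiling(43/6).

Final answer: 8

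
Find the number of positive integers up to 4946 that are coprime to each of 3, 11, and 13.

|div by 3|=1648, |div by 11|=449, |div by 13|=380.
|div by 3&11|=149, |div by 3&13|=126, |div by 11&13|=34, |div by all|=11.
By inclusion-exclusion, divisible by at least one: 1648+449+380-149-126-34+11 = 2179.
Not divisible by any: 4946 - 2179.

Final answer: 2767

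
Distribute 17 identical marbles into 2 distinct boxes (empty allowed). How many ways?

Stars and bars: C(n+k-1, k-1) = C(18,1).

Final answer: C(18,1) = 18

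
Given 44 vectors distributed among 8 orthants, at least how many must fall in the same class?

By pigeonhole with 44 objects and 8 categories: ceiling(44/8).

Final answer: 6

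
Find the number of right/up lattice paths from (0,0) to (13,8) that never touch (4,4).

Total paths to (13,8): C(21,8) = 203490.
Paths through (4,4): C(8,4) x C(13,4) = 50050.
Avoiding (4,4): 203490 - 50050.

Final answer: 153440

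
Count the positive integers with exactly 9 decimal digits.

These are the integers in [10^8, 10^9), so the count is 10^9 - 10^8 = 9 x 10^8.

Final answer: 900000000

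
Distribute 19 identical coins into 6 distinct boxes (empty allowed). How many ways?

Stars and bars: C(n+k-1, k-1) = C(24,5).

Final answer: C(24,5) = 42504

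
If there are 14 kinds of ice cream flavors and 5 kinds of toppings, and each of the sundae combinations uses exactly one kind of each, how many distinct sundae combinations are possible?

By the multiplication principle: 14 x 5.

Final answer: 70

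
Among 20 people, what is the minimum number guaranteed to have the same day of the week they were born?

There are 7 possible values for day of the week they were born. With 20 people and 7 categories, by pigeonhole: ceiling(20/7).

Final answer: 3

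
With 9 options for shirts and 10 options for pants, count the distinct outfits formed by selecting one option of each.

By the multiplication principle: 9 x 10.

Final answer: 90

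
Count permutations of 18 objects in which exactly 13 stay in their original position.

Choose which 13 elements are fixed: C(18,13) = 8568.
Derange the remaining 5 using D(j) = (j-1)(D(j-1) + D(j-2)), D(0)=1, D(1)=0: D(2)=1, D(3)=2, D(4)=9, D(5)=44.
Total: 8568 x 44.

Final answer: C(18,13) D(5) = 376992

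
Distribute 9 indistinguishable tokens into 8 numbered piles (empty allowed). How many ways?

Stars and bars: C(n+k-1, k-1) = C(16,7).

Final answer: C(16,7) = 11440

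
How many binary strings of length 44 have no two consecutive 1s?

Let a(n) count valid strings. If the last bit is 0 the prefix is any valid string of length n-1; if it is 1 the string must end in 01 with a valid prefix of length n-2. So a(n) = a(n-1) + a(n-2), a(1)=2, a(2)=3.
Computing successive values: a(1)=2, a(2)=3, a(3)=5, a(4)=8, a(5)=13, a(6)=21, a(7)=34, a(8)=55, a(9)=89, a(10)=144, a(11)=233, a(12)=377, a(13)=610, a(14)=987, a(15)=1597, a(16)=2584, a(17)=4181, a(18)=6765, a(19)=10946, a(20)=17711, a(21)=28657, a(22)=46368, a(23)=75025, a(24)=121393, a(25)=196418, a(26)=317811, a(27)=514229, a(28)=832040, a(29)=1346269, a(30)=2178309, a(31)=3524578, a(32)=5702887, a(33)=9227465, a(34)=14930352, a(35)=24157817, a(36)=39088169, a(37)=63245986, a(38)=102334155, a(39)=165580141, a(40)=267914296, a(41)=433494437, a(42)=701408733, a(43)=1134903170, a(44)=1836311903.

Final answer: 1836311903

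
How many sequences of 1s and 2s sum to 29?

Let f(n) be the number of climbs. Removing the last move (1 or 2 steps) gives f(n) = f(n-1) + f(n-2); base cases f(1)=1, f(2)=2.
Computing successive values: f(1)=1, f(2)=2, f(3)=3, f(4)=5, f(5)=8, f(6)=13, f(7)=21, f(8)=34, f(9)=55, f(10)=89, f(11)=144, f(12)=233, f(13)=377, f(14)=610, f(15)=987, f(16)=1597, f(17)=2584, f(18)=4181, f(19)=6765, f(20)=10946, f(21)=17711, f(22)=28657, f(23)=46368, f(24)=75025, f(25)=121393, f(26)=196418, f(27)=317811, f(28)=514229, f(29)=832040.

Final answer: 832040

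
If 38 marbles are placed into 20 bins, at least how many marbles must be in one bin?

By the pigeonhole principle: ceiling(38/20).

Final answer: 2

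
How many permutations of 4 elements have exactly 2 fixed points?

Choose which 2 elements are fixed: C(4,2) = 6.
Derange the remaining 2 using D(j) = (j-1)(D(j-1) + D(j-2)), D(0)=1, D(1)=0: D(2)=1.
Total: 6 x 1.

Final answer: C(4,2) D(2) = 6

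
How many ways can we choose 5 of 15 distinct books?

C(15,5) = 15!/(5! x (15-5)!).

Final answer: C(15,5) = 3003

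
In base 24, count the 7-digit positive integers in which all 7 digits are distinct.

The leading digit has 23 choices (anything but zero); the next has 23 (anything but the first), then 22, and so on, one fewer each time.
Total: 23 x 23 x 22 x 21 x 20 x 19 x 18.

Final answer: 1671682320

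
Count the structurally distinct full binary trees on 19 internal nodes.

The structures are counted by the Catalan number C_n. Here n = 19.
C_n = (2n)!/(n!(n+1)!), so C_{19} = 38!/(19! x 20!) = C(38,19)/20 = 35345263800/20.

Final answer: C_{19} = 1767263190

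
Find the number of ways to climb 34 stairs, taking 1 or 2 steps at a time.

Let f(n) count the ways. The last step is size 1 or 2, so f(n) = f(n-1) + f(n-2) with f(1)=1, f(2)=2.
Computing successive values: f(1)=1, f(2)=2, f(3)=3, f(4)=5, f(5)=8, f(6)=13, f(7)=21, f(8)=34, f(9)=55, f(10)=89, f(11)=144, f(12)=233, f(13)=377, f(14)=610, f(15)=987, f(16)=1597, f(17)=2584, f(18)=4181, f(19)=6765, f(20)=10946, f(21)=17711, f(22)=28657, f(23)=46368, f(24)=75025, f(25)=121393, f(26)=196418, f(27)=317811, f(28)=514229, f(29)=832040, f(30)=1346269, f(31)=2178309, f(32)=3524578, f(33)=5702887, f(34)=9227465.

Final answer: 9227465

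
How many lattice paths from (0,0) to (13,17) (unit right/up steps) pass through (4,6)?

Paths (0,0)->(4,6): C(10,6) = 210.
Paths (4,6)->(13,17): C(20,11) = 167960.
By multiplication principle: 210 x 167960.

Final answer: 35271600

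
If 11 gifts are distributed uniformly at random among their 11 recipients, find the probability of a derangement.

Use the recurrence D(n) = (n-1)(D(n-1) + D(n-2)) with D(0)=1, D(1)=0.
Building up: D(2)=1, D(3)=2, D(4)=9, D(5)=44, D(6)=265, D(7)=1854, D(8)=14833, D(9)=133496, D(10)=1334961, D(11)=14684570.
Total arrangements: 11! = 39916800.
Probability = D(11)/11! = 1468457/3991680.

Final answer: D(11)/11! = 14684570/39916800 = 0.367879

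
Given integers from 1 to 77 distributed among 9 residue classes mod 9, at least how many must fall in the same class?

By pigeonhole with 77 objects and 9 categories: ceiling(77/9).

Final answer: 9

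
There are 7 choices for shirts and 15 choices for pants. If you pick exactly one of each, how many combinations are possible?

By the multiplication principle: 7 x 15.

Final answer: 105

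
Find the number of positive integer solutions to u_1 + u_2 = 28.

Substitute u'_i = u_i - 1 (so u'_i >= 0). Then sum u'_i = 28 - 2 = 26.
Stars and bars: C(26+2-1, 2-1) = C(27,1).

Final answer: C(27,1) = 27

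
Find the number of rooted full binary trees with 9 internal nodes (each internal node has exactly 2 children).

The structures are counted by the Catalan number C_n. Here n = 9.
Using C_0 = 1 and C_(k+1) = C_k x 2(2k+1)/(k+2), build up term by term: C_1=1, C_2=2, C_3=5, C_4=14, C_5=42, C_6=132, C_7=429, C_8=1430, C_9=4862.

Final answer: C_{9} = 4862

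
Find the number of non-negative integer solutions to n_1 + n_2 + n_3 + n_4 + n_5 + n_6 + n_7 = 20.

Stars and bars with 20 stars and 6 bars:
C(20+7-1, 7-1) = C(26,6).

Final answer: C(26,6) = 230230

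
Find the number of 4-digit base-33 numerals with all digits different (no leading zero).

First digit: 32 (nonzero). Second: 32 (not first). Third: 31, etc.
Total: 32 x 32 x 31 x 30.

Final answer: 952320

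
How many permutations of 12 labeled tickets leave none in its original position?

Use the recurrence D(n) = (n-1)(D(n-1) + D(n-2)) with D(0)=1, D(1)=0.
D(2) = 1 x (0 + 1) = 1
D(3) = 2 x (1 + 0) = 2
D(4) = 3 x (2 + 1) = 9
D(5) = 4 x (9 + 2) = 44
D(6) = 5 x (44 + 9) = 265
D(7) = 6 x (265 + 44) = 1854
D(8) = 7 x (1854 + 265) = 14833
D(9) = 8 x (14833 + 1854) = 133496
D(10) = 9 x (133496 + 14833) = 1334961
D(11) = 10 x (1334961 + 133496) = 14684570
D(12) = 11 x (D(11) + D(10)) = 11 x (14684570 + 1334961)

Final answer: D(12) = 176214841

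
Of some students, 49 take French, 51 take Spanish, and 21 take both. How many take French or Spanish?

|A union B| = |A| + |B| - |A intersect B| = 49 + 51 - 21.

Final answer: 79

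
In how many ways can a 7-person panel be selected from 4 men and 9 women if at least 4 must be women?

Sum over valid woman counts:
C(9,4)C(4,3) = 504
C(9,5)C(4,2) = 756
C(9,6)C(4,1) = 336
C(9,7)C(4,0) = 36
Total: 504 + 756 + 336 + 36.

Final answer: 1632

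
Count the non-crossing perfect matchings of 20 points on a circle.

This is counted by the nth Catalan number C_n. Here n = 20/2 = 10.
C_n = C(2n,n) - C(2n,n+1), so C_{10} = C(20,10) - C(20,11) = 184756 - 167960.

Final answer: C_{10} = 16796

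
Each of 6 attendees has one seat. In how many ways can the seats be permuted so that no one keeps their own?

D(n) = (n-1)(D(n-1) + D(n-2)), D(0)=1, D(1)=0.
D(2) = 1 x (0 + 1) = 1
D(3) = 2 x (1 + 0) = 2
D(4) = 3 x (2 + 1) = 9
D(5) = 4 x (9 + 2) = 44
D(6) = 5 x (D(5) + D(4)) = 5 x (44 + 9)

Final answer: D(6) = 265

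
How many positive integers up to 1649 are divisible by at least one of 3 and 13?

Multiples of 3: 549. Multiples of 13: 126. Of both (lcm=39): 42.
By inclusion-exclusion: 549 + 126 - 42.

Final answer: 633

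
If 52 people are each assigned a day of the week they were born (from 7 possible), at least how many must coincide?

There are 7 possible values for day of the week they were born. With 52 people and 7 categories, by pigeonhole: ceiling(52/7).

Final answer: 8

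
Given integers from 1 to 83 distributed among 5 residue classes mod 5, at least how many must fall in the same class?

By pigeonhole with 83 objects and 5 categories: ceiling(83/5).

Final answer: 17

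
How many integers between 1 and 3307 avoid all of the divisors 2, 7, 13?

|div by 2|=1653, |div by 7|=472, |div by 13|=254.
|div by 2&7|=236, |div by 2&13|=127, |div by 7&13|=36, |div by all|=18.
By inclusion-exclusion, divisible by at least one: 1653+472+254-236-127-36+18 = 1998.
Not divisible by any: 3307 - 1998.

Final answer: 1309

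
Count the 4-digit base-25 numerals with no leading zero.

These are the integers in [25^3, 25^4), so the count is 25^4 - 25^3 = 24 x 25^3.

Final answer: 375000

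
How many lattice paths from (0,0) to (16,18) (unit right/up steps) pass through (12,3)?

Paths (0,0)->(12,3): C(15,3) = 455.
Paths (12,3)->(16,18): C(19,15) = 3876.
By multiplication principle: 455 x 3876.

Final answer: 1763580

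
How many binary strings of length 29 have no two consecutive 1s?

Let a(n) count valid strings. If the last bit is 0 the prefix is any valid string of length n-1; if it is 1 the string must end in 01 with a valid prefix of length n-2. So a(n) = a(n-1) + a(n-2), a(1)=2, a(2)=3.
Building up term by term: a(1)=2, a(2)=3, a(3)=5, a(4)=8, a(5)=13, a(6)=21, a(7)=34, a(8)=55, a(9)=89, a(10)=144, a(11)=233, a(12)=377, a(13)=610, a(14)=987, a(15)=1597, a(16)=2584, a(17)=4181, a(18)=6765, a(19)=10946, a(20)=17711, a(21)=28657, a(22)=46368, a(23)=75025, a(24)=121393, a(25)=196418, a(26)=317811, a(27)=514229, a(28)=832040, a(29)=1346269.

Final answer: 1346269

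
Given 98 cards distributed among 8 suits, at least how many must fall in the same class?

By pigeonhole with 98 objects and 8 categories: ceiling(98/8).

Final answer: 13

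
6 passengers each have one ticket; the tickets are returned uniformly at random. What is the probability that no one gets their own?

Use the recurrence D(n) = (n-1)(D(n-1) + D(n-2)) with D(0)=1, D(1)=0.
Building up: D(2)=1, D(3)=2, D(4)=9, D(5)=44, D(6)=265.
Total arrangements: 6! = 720.
Probability = D(6)/6! = 53/144.

Final answer: D(6)/6! = 265/720 = 0.368056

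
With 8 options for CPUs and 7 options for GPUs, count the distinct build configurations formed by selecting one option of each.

By the multiplication principle: 8 x 7.

Final answer: 56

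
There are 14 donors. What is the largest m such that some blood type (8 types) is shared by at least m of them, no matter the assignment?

There are 8 possible values for blood type (8 types). With 14 donors and 8 categories, by pigeonhole: ceiling(14/8).

Final answer: 2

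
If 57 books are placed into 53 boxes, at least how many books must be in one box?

By the pigeonhole principle: ceiling(57/53).

Final answer: 2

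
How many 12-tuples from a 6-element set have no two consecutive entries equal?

Let g(n) count such strings. g(1) = 6, and each valid string of length n-1 extends in 5 ways (any symbol but the last), so g(n) = 5 g(n-1).
Total: g(12) = 6 x 5^11.

Final answer: 6 x 5^{11} = 292968750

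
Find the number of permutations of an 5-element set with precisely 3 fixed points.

Choose which 3 elements are fixed: C(5,3) = 10.
Derange the remaining 2 using D(j) = (j-1)(D(j-1) + D(j-2)), D(0)=1, D(1)=0: D(2)=1.
Total: 10 x 1.

Final answer: C(5,3) D(2) = 10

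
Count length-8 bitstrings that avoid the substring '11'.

Classify by the final bit: ...0 gives a(n-1) strings, ...01 gives a(n-2) strings. Thus a(n) = a(n-1) + a(n-2) with a(1)=2, a(2)=3.
Iterating the recurrence: a(1)=2, a(2)=3, a(3)=5, a(4)=8, a(5)=13, a(6)=21, a(7)=34, a(8)=55.

Final answer: 55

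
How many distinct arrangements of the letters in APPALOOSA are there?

Letters (A:3, L:1, O:2, P:2, S:1). Total letters: 9.
Permutations = 9!/(3! x 2! x 2!).

Final answer: 15120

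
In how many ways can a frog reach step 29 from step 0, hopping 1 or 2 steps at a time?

Let f(n) count the ways. The last step is size 1 or 2, so f(n) = f(n-1) + f(n-2) with f(1)=1, f(2)=2.
Iterating the recurrence: f(1)=1, f(2)=2, f(3)=3, f(4)=5, f(5)=8, f(6)=13, f(7)=21, f(8)=34, f(9)=55, f(10)=89, f(11)=144, f(12)=233, f(13)=377, f(14)=610, f(15)=987, f(16)=1597, f(17)=2584, f(18)=4181, f(19)=6765, f(20)=10946, f(21)=17711, f(22)=28657, f(23)=46368, f(24)=75025, f(25)=121393, f(26)=196418, f(27)=317811, f(28)=514229, f(29)=832040.

Final answer: 832040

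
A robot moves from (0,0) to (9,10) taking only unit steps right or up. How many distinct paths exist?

Each path has 9 right steps and 10 up steps in some order (19 steps total).
Choose which 10 of the 19 steps are up: C(19,10).

Final answer: C(19,10) = 92378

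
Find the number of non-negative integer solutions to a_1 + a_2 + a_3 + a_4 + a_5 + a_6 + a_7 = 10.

Stars and bars with 10 stars and 6 bars:
C(10+7-1, 7-1) = C(16,6).

Final answer: C(16,6) = 8008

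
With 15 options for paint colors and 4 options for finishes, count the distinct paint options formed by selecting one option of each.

By the multiplication principle: 15 x 4.

Final answer: 60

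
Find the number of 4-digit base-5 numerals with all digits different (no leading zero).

First digit: 4 (nonzero). Second: 4 (not first). Third: 3, etc.
Total: 4 x 4 x 3 x 2.

Final answer: 96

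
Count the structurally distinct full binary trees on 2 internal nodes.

The structures are counted by the Catalan number C_n. Here n = 2.
C_n = C(2n,n)/(n+1), so C_{2} = C(4,2)/3 = 6/3.

Final answer: C_{2} = 2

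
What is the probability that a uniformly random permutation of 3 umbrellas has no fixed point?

D(n) = (n-1)(D(n-1) + D(n-2)), D(0)=1, D(1)=0.
Building up: D(2)=1, D(3)=2.
Total arrangements: 3! = 6.
Probability = D(3)/3! = 1/3.

Final answer: D(3)/3! = 2/6 = 0.333333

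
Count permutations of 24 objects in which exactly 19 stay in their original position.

Choose which 19 elements are fixed: C(24,19) = 42504.
Derange the remaining 5 using D(j) = (j-1)(D(j-1) + D(j-2)), D(0)=1, D(1)=0: D(2)=1, D(3)=2, D(4)=9, D(5)=44.
Total: 42504 x 44.

Final answer: C(24,19) D(5) = 1870176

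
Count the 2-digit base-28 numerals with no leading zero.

Leading digit: 27 options (nonzero). Other 1 digit(s): 28 options each.
Total: 27 x 28^1.

Final answer: 756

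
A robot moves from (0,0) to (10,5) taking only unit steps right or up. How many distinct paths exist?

Each path has 10 right steps and 5 up steps in some order (15 steps total).
Choose which 5 of the 15 steps are up: C(15,5).

Final answer: C(15,5) = 3003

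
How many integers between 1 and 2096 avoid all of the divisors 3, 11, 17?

|div by 3|=698, |div by 11|=190, |div by 17|=123.
|div by 3&11|=63, |div by 3&17|=41, |div by 11&17|=11, |div by all|=3.
By inclusion-exclusion, divisible by at least one: 698+190+123-63-41-11+3 = 899.
Not divisible by any: 2096 - 899.

Final answer: 1197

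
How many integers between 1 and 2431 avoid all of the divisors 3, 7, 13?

|div by 3|=810, |div by 7|=347, |div by 13|=187.
|div by 3&7|=115, |div by 3&13|=62, |div by 7&13|=26, |div by all|=8.
By inclusion-exclusion, divisible by at least one: 810+347+187-115-62-26+8 = 1149.
Not divisible by any: 2431 - 1149.

Final answer: 1282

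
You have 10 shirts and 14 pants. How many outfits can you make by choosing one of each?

By the multiplication principle: 10 x 14.

Final answer: 140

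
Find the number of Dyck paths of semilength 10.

Total monotonic paths to (10,10): C(20,10) = 184756.
Paths that cross above y=x (reflection bijection): C(20,11) = 167960.
Valid Dyck paths: 184756 - 167960.
(Check: C(20,10) - C(20,11) = C(20,10)/11, the Catalan number C_{10}.)

Final answer: C_{10} = 16796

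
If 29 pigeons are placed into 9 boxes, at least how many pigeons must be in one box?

By the pigeonhole principle: ceiling(29/9).

Final answer: 4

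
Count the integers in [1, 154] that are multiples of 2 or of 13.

Multiples of 2: 77. Multiples of 13: 11. Of both (lcm=26): 5.
By inclusion-exclusion: 77 + 11 - 5.

Final answer: 83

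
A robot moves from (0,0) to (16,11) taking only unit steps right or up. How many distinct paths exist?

Each path has 16 right steps and 11 up steps in some order (27 steps total).
Choose which 11 of the 27 steps are up: C(27,11).

Final answer: C(27,11) = 13037895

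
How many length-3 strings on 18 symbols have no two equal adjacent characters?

Let g(n) count such strings. g(1) = 18, and each valid string of length n-1 extends in 17 ways (any symbol but the last), so g(n) = 17 g(n-1).
Total: g(3) = 18 x 17^2.

Final answer: 18 x 17^{2} = 5202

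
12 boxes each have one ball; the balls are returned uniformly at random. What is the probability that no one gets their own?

Derangements satisfy D(n) = (n-1)(D(n-1) + D(n-2)), starting from D(0)=1, D(1)=0.
Building up: D(2)=1, D(3)=2, D(4)=9, D(5)=44, D(6)=265, D(7)=1854, D(8)=14833, D(9)=133496, D(10)=1334961, D(11)=14684570, D(12)=176214841.
Total arrangements: 12! = 479001600.
Probability = D(12)/12! = 16019531/43545600.

Final answer: D(12)/12! = 176214841/479001600 = 0.367879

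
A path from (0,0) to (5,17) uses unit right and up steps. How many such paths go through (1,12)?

Paths (0,0)->(1,12): C(13,12) = 13.
Paths (1,12)->(5,17): C(9,5) = 126.
By multiplication principle: 13 x 126.

Final answer: 1638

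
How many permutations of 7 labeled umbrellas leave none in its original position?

Derangements satisfy D(n) = (n-1)(D(n-1) + D(n-2)), starting from D(0)=1, D(1)=0.
D(2) = 1 x (0 + 1) = 1
D(3) = 2 x (1 + 0) = 2
D(4) = 3 x (2 + 1) = 9
D(5) = 4 x (9 + 2) = 44
D(6) = 5 x (44 + 9) = 265
D(7) = 6 x (D(6) + D(5)) = 6 x (265 + 44)

Final answer: D(7) = 1854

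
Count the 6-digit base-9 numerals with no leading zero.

In base 9, the leading digit has 8 choices (1..8); each of the remaining 5 digits has 9 choices.
Total: 8 x 9^5.

Final answer: 472392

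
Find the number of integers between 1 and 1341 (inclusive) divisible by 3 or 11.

Multiples of 3: 447. Multiples of 11: 121. Of both (lcm=33): 40.
By inclusion-exclusion: 447 + 121 - 40.

Final answer: 528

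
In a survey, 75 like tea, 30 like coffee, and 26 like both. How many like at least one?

|A union B| = |A| + |B| - |A intersect B| = 75 + 30 - 26.

Final answer: 79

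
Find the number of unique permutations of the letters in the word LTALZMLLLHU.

Letters (A:1, H:1, L:5, M:1, T:1, U:1, Z:1). Total letters: 11.
Permutations = 11!/(5!).

Final answer: 332640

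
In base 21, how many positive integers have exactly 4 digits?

These are the integers in [21^3, 21^4), so the count is 21^4 - 21^3 = 20 x 21^3.

Final answer: 185220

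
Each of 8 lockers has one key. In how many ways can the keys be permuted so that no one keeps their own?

D(n) = (n-1)(D(n-1) + D(n-2)), D(0)=1, D(1)=0.
D(2) = 1 x (0 + 1) = 1
D(3) = 2 x (1 + 0) = 2
D(4) = 3 x (2 + 1) = 9
D(5) = 4 x (9 + 2) = 44
D(6) = 5 x (44 + 9) = 265
D(7) = 6 x (265 + 44) = 1854
D(8) = 7 x (D(7) + D(6)) = 7 x (1854 + 265)

Final answer: D(8) = 14833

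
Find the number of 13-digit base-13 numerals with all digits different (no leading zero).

The leading digit has 12 choices (anything but zero); the next has 12 (anything but the first), then 11, and so on, one fewer each time.
Total: 12 x 12 x 11 x 10 x 9 x 8 x 7 x 6 x 5 x 4 x 3 x 2 x 1.

Final answer: 5748019200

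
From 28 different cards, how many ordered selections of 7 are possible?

P(28,7) = 28!/(28-7)! = 28!/21!.

Final answer: P(28,7) = 5967561600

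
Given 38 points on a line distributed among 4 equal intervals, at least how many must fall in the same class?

By pigeonhole with 38 objects and 4 categories: ceiling(38/4).

Final answer: 10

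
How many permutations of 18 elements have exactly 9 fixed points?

Choose which 9 elements are fixed: C(18,9) = 48620.
Derange the remaining 9 using D(j) = (j-1)(D(j-1) + D(j-2)), D(0)=1, D(1)=0: D(2)=1, D(3)=2, D(4)=9, D(5)=44, D(6)=265, D(7)=1854, D(8)=14833, D(9)=133496.
Total: 48620 x 133496.

Final answer: C(18,9) D(9) = 6490575520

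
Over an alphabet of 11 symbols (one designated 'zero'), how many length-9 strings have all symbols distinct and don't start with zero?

First digit: 10 (nonzero). Second: 10 (not first). Third: 9, etc.
Total: 10 x 10 x 9 x 8 x 7 x 6 x 5 x 4 x 3.

Final answer: 18144000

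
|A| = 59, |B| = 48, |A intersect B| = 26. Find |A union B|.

|A union B| = |A| + |B| - |A intersect B| = 59 + 48 - 26.

Final answer: 81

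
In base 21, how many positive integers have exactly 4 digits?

In base 21, the leading digit has 20 choices (1..20); each of the remaining 3 digits has 21 choices.
Total: 20 x 21^3.

Final answer: 185220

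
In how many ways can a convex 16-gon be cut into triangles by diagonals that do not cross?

This is a standard Catalan-number count: the answer is C_n. Here n = 16 - 2 = 14.
Using C_0 = 1 and C_(k+1) = C_k x 2(2k+1)/(k+2), build up term by term: C_1=1, C_2=2, C_3=5, C_4=14, C_5=42, C_6=132, C_7=429, C_8=1430, C_9=4862, C_10=16796, C_11=58786, C_12=208012, C_13=742900, C_14=2674440.

Final answer: C_{14} = 2674440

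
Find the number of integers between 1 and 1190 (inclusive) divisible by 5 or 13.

Multiples of 5: 238. Multiples of 13: 91. Of both (lcm=65): 18.
By inclusion-exclusion: 238 + 91 - 18.

Final answer: 311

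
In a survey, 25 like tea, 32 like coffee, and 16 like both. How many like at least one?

|A union B| = |A| + |B| - |A intersect B| = 25 + 32 - 16.

Final answer: 41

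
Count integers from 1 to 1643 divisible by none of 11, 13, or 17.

|div by 11|=149, |div by 13|=126, |div by 17|=96.
|div by 11&13|=11, |div by 11&17|=8, |div by 13&17|=7, |div by all|=0.
By inclusion-exclusion, divisible by at least one: 149+126+96-11-8-7+0 = 345.
Not divisible by any: 1643 - 345.

Final answer: 1298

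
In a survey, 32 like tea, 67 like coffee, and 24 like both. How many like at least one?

|A union B| = |A| + |B| - |A intersect B| = 32 + 67 - 24.

Final answer: 75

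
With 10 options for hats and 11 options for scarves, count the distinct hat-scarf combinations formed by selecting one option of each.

By the multiplication principle: 10 x 11.

Final answer: 110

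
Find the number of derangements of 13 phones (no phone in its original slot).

D(n) = (n-1)(D(n-1) + D(n-2)), D(0)=1, D(1)=0.
D(2) = 1 x (0 + 1) = 1
D(3) = 2 x (1 + 0) = 2
D(4) = 3 x (2 + 1) = 9
D(5) = 4 x (9 + 2) = 44
D(6) = 5 x (44 + 9) = 265
D(7) = 6 x (265 + 44) = 1854
D(8) = 7 x (1854 + 265) = 14833
D(9) = 8 x (14833 + 1854) = 133496
D(10) = 9 x (133496 + 14833) = 1334961
D(11) = 10 x (1334961 + 133496) = 14684570
D(12) = 11 x (14684570 + 1334961) = 176214841
D(13) = 12 x (D(12) + D(11)) = 12 x (176214841 + 14684570)

Final answer: D(13) = 2290792932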